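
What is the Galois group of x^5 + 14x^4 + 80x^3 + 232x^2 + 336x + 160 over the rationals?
D_5 (also written D5)

The polynomial f is an irreducible quintic over Q, so G = Gal(f/Q) is a transitive subgroup of S_5: one of C_5 (5T1, order 5), D_5 (5T2, order 10), F_20 (5T3, order 20), A_5 (5T4, order 60) or S_5 (5T5, order 120). The discriminant of f is 2316304384 = 48128^2, a perfect square, so G is contained in A_5. The transitive groups of degree 5 contained in A_5 are: C_5 (5T1, order 5), D_5 (5T2, order 10), A_5 (5T4, order 60). By Dedekind's theorem, for a prime p not dividing disc(f) the degrees of the irreducible factors of f mod p form the cycle type of an element of G. Factoring f modulo the 23 such primes p <= 97 (skipping 2, 47, which divide the discriminant), each new pattern first appears at: mod 3: f = (x^5 + 2x^4 + 2x^3 + x^2 + 1), pattern 5; mod 5: f = (x)(x^2 + 3)(x^2 + 4x + 2), pattern 2+2+1; mod 83: f = (x + 27)(x + 39)(x + 55)(x + 61)(x + 81), pattern 1+1+1+1+1. No other pattern occurs in this range, so the set of observed cycle types is {5, 2+2+1, 1+1+1+1+1}. The candidates containing elements of all these cycle types are D_5 (5T2) of order 10, A_5 (5T4) of order 60; the others are excluded. The observed types are precisely the cycle types that occur in D_5 (5T2). Each of the other remaining candidates has further cycle types, and by the Chebotarev density theorem the matching factorization patterns would occur for a proportion of primes equal to their share of the group: A_5 (5T4) additionally contains elements of type 3+1+1 (20 of its 60 elements, about 33% of primes). None of the 23 primes tested shows any such pattern (for each of these groups the chance of that is below 10^-4), which rules them out. Hence G = D_5 (5T2), of order 10.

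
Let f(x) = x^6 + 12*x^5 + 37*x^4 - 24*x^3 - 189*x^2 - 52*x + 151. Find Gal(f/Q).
The polynomial f is an irreducible sextic over Q, so G = Gal(f/Q) is one of the 16 transitive subgroups 6T1, ..., 6T16 of S_6. The discriminant of f is 870211913777152, which is not a perfect square, so G is not contained in A_6. The transitive groups of degree 6 not contained in A_6 are: C_6 (6T1, order 6), S_3 (6T2, order 6), D_6 (6T3, order 12), C_3 x S_3 (6T5, order 18), A_4 x C_2 (6T6, order 24), S_4 (6T8, order 24), S_3 x S_3 (6T9, order 36), S_4 x C_2 (6T11, order 48), (S_3 x S_3) : C_2 (6T13, order 72), PGL(2,5) (6T14, order 120), S_6 (6T16, order 720). By Dedekind's theorem, for a prime p not dividing disc(f) the degrees of the irreducible factors of f mod p form the cycle type of an element of G. Factoring f modulo the 23 such primes p <= 97 (skipping 2, 37, which divide the discriminant), each new pattern first appears at: mod 3: f = (x^3 + x^2 + 2x + 1)(x^3 + 2x^2 + 1), pattern 3+3; mod 5: f = (x^2 + x + 2)(x^2 + 2x + 4)(x^2 + 4x + 2), pattern 2+2+2; mod 67: f = (x + 7)(x + 8)(x + 32)(x + 39)(x + 63)(x + 64), pattern 1+1+1+1+1+1. No other pattern occurs in this range, so the set of observed cycle types is {3+3, 2+2+2, 1+1+1+1+1+1}. The candidates containing elements of all these cycle types are C_6 (6T1) of order 6, S_3 (6T2) of order 6, D_6 (6T3) of order 12, C_3 x S_3 (6T5) of order 18, A_4 x C_2 (6T6) of order 24, S_4 (6T8) of order 24, S_3 x S_3 (6T9) of order 36, S_4 x C_2 (6T11) of order 48, (S_3 x S_3) : C_2 (6T13) of order 72, PGL(2,5) (6T14) of order 120, S_6 (6T16) of order 720; the others are excluded. The observed types are precisely the cycle types that occur in S_3 (6T2). Each of the other remaining candidates has further cycle types, and by the Chebotarev density theorem the matching factorization patterns would occur for a proportion of primes equal to their share of the group: C_6 (6T1) additionally contains elements of type 6 (2 of its 6 elements, about 33% of primes); D_6 (6T3) additionally contains elements of type 6, 2+2+1+1 (5 of its 12 elements, about 42% of primes); C_3 x S_3 (6T5) additionally contains elements of type 6, 3+1+1+1 (10 of its 18 elements, about 56% of primes); A_4 x C_2 (6T6) additionally contains elements of type 6, 2+2+1+1, 2+1+1+1+1 (14 of its 24 elements, about 58% of primes); S_4 (6T8) additionally contains elements of type 4+1+1, 2+2+1+1 (9 of its 24 elements, about 38% of primes); S_3 x S_3 (6T9) additionally contains elements of type 6, 3+1+1+1, 2+2+1+1 (25 of its 36 elements, about 69% of primes); S_4 x C_2 (6T11) additionally contains elements of type 6, 4+2, 4+1+1, 2+2+1+1, 2+1+1+1+1 (32 of its 48 elements, about 67% of primes); (S_3 x S_3) : C_2 (6T13) additionally contains elements of type 6, 4+2, 3+2+1, 3+1+1+1, 2+2+1+1, 2+1+1+1+1 (61 of its 72 elements, about 85% of primes); PGL(2,5) (6T14) additionally contains elements of type 6, 5+1, 4+1+1, 2+2+1+1 (89 of its 120 elements, about 74% of primes); S_6 (6T16) additionally contains elements of type 6, 5+1, 4+2, 4+1+1, 3+2+1, 3+1+1+1, 2+2+1+1, 2+1+1+1+1 (664 of its 720 elements, about 92% of primes). None of the 23 primes tested shows any such pattern (for each of these groups the chance of that is below 10^-4), which rules them out. Hence G = S_3 (6T2), of order 6.

S_3 (also written S3)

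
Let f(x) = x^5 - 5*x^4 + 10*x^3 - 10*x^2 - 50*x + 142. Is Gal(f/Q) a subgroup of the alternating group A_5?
The polynomial is irreducible of degree 5 over Q. Its discriminant is 58564000000 = 242000^2, a perfect square. A Galois group lies in the alternating group exactly when the discriminant is a square in Q, so the Galois group (A_5) is contained in A_5.

Yes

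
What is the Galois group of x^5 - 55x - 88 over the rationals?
The polynomial f is an irreducible quintic over Q, so G = Gal(f/Q) is a transitive subgroup of S_5: one of C_5 (5T1, order 5), D_5 (5T2, order 10), F_20 (5T3, order 20), A_5 (5T4, order 60) or S_5 (5T5, order 120). The discriminant of f is 58564000000 = 242000^2, a perfect square, so G is contained in A_5. The transitive groups of degree 5 contained in A_5 are: C_5 (5T1, order 5), D_5 (5T2, order 10), A_5 (5T4, order 60). By Dedekind's theorem, for a prime p not dividing disc(f) the degrees of the irreducible factors of f mod p form the cycle type of an element of G. Factoring f modulo the 3 such primes p <= 13 (skipping 2, 5, 11, which divide the discriminant), each new pattern first appears at: mod 3: f = (x^5 + 2x + 2), pattern 5; mod 13: f = (x + 5)(x + 7)(x^3 + x^2 + 5x + 9), pattern 3+1+1. No other pattern occurs in this range, so the set of observed cycle types is {5, 3+1+1}. Among the candidates above, the only group containing elements of all these cycle types is A_5 (5T4) — each of C_5 (5T1), D_5 (5T2) lacks at least one of them. Hence G = A_5 (5T4), of order 60.

5T4: A_5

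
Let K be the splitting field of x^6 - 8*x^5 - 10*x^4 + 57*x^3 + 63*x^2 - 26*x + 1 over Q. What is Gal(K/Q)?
The polynomial f is an irreducible sextic over Q, so G = Gal(f/Q) is one of the 16 transitive subgroups 6T1, ..., 6T16 of S_6. The discriminant of f is 3646117689361 = 1909481^2, a perfect square, so G is contained in A_6. The transitive groups of degree 6 contained in A_6 are: A_4 (6T4, order 12), S_4 (6T7, order 24), (C_3 x C_3) : C_4 (6T10, order 36), PSL(2,5) (6T12, order 60), A_6 (6T15, order 360). By Dedekind's theorem, for a prime p not dividing disc(f) the degrees of the irreducible factors of f mod p form the cycle type of an element of G. Factoring f modulo the 21 such primes p <= 83 (skipping 7, 19, which divide the discriminant), each new pattern first appears at: mod 2: f = (x + 1)(x^5 + x^4 + x^3 + x + 1), pattern 5+1; mod 11: f = (x^3 + 4x^2 + 3x + 6)(x^3 + 10x^2 + 2x + 2), pattern 3+3; mod 61: f = (x + 36)(x + 59)(x^2 + 40x + 1)(x^2 + 40x + 11), pattern 2+2+1+1. No other pattern occurs in this range, so the set of observed cycle types is {5+1, 3+3, 2+2+1+1}. The candidates containing elements of all these cycle types are PSL(2,5) (6T12) of order 60, A_6 (6T15) of order 360; the others are excluded. The observed types are precisely the cycle types that occur in PSL(2,5) (6T12) (apart from the identity). Each of the other remaining candidates has further cycle types, and by the Chebotarev density theorem the matching factorization patterns would occur for a proportion of primes equal to their share of the group: A_6 (6T15) additionally contains elements of type 4+2, 3+1+1+1 (130 of its 360 elements, about 36% of primes). None of the 21 primes tested shows any such pattern (for each of these groups the chance of that is below 10^-4), which rules them out. Hence G = PSL(2,5) (6T12), of order 60.

6T12: PSL(2,5)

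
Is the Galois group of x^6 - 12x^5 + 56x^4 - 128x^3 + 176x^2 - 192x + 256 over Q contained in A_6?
The polynomial is irreducible of degree 6 over Q. Its discriminant is -5497558138880000, which is not a perfect square. A Galois group lies in the alternating group exactly when the discriminant is a square in Q, so the Galois group (S_4) is not contained in A_6.

No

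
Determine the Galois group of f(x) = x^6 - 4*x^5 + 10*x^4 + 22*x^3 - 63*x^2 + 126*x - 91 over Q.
The polynomial f is an irreducible sextic over Q, so G = Gal(f/Q) is one of the 16 transitive subgroups 6T1, ..., 6T16 of S_6. The discriminant of f is 5729525925351424 = 75693632^2, a perfect square, so G is contained in A_6. The transitive groups of degree 6 contained in A_6 are: A_4 (6T4, order 12), S_4 (6T7, order 24), (C_3 x C_3) : C_4 (6T10, order 36), PSL(2,5) (6T12, order 60), A_6 (6T15, order 360). By Dedekind's theorem, for a prime p not dividing disc(f) the degrees of the irreducible factors of f mod p form the cycle type of an element of G. Factoring f modulo the 33 such primes p <= 149 (skipping 2, 7, which divide the discriminant), each new pattern first appears at: mod 3: f = (x^3 + 2x + 1)(x^3 + 2x^2 + 2x + 2), pattern 3+3; mod 13: f = (x)(x + 8)(x^2 + 4x + 9)(x^2 + 10x + 5), pattern 2+2+1+1. No other pattern occurs in this range, so the set of observed cycle types is {3+3, 2+2+1+1}. The candidates containing elements of all these cycle types are A_4 (6T4) of order 12, S_4 (6T7) of order 24, (C_3 x C_3) : C_4 (6T10) of order 36, PSL(2,5) (6T12) of order 60, A_6 (6T15) of order 360; the others are excluded. The observed types are precisely the cycle types that occur in A_4 (6T4) (apart from the identity). Each of the other remaining candidates has further cycle types, and by the Chebotarev density theorem the matching factorization patterns would occur for a proportion of primes equal to their share of the group: S_4 (6T7) additionally contains elements of type 4+2 (6 of its 24 elements, about 25% of primes); (C_3 x C_3) : C_4 (6T10) additionally contains elements of type 4+2, 3+1+1+1 (22 of its 36 elements, about 61% of primes); PSL(2,5) (6T12) additionally contains elements of type 5+1 (24 of its 60 elements, about 40% of primes); A_6 (6T15) additionally contains elements of type 5+1, 4+2, 3+1+1+1 (274 of its 360 elements, about 76% of primes). None of the 33 primes tested shows any such pattern (for each of these groups the chance of that is below 10^-4), which rules them out. Hence G = A_4 (6T4), of order 12.

A_4 (also written A4)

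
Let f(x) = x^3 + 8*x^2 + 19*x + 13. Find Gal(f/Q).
C_3 (order 3)

The polynomial is an irreducible cubic over Q and its discriminant is 49 = 7^2, a perfect square. For an irreducible cubic, a square discriminant forces the Galois group to be A_3, the cyclic group of order 3.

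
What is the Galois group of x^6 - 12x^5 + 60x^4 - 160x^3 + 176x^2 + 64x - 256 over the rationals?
The polynomial f is an irreducible sextic over Q, so G = Gal(f/Q) is one of the 16 transitive subgroups 6T1, ..., 6T16 of S_6. The discriminant of f is 3603718079512576 = 60030976^2, a perfect square, so G is contained in A_6. The transitive groups of degree 6 contained in A_6 are: A_4 (6T4, order 12), S_4 (6T7, order 24), (C_3 x C_3) : C_4 (6T10, order 36), PSL(2,5) (6T12, order 60), A_6 (6T15, order 360). By Dedekind's theorem, for a prime p not dividing disc(f) the degrees of the irreducible factors of f mod p form the cycle type of an element of G. Factoring f modulo the 79 such primes p <= 419 (skipping 2, 229, which divide the discriminant), each new pattern first appears at: mod 3: f = (x^3 + x^2 + x + 2)(x^3 + 2x^2 + 1), pattern 3+3; mod 7: f = (x^2 + 3x + 6)(x^4 + 6x^3 + x^2 + 4x + 4), pattern 4+2; mod 23: f = (x + 3)(x + 16)(x^2 + 17x + 11)(x^2 + 21x + 3), pattern 2+2+1+1; mod 193: f = (x + 5)(x + 11)(x + 17)(x + 172)(x + 178)(x + 184), pattern 1+1+1+1+1+1. No other pattern occurs in this range, so the set of observed cycle types is {3+3, 4+2, 2+2+1+1, 1+1+1+1+1+1}. The candidates containing elements of all these cycle types are S_4 (6T7) of order 24, (C_3 x C_3) : C_4 (6T10) of order 36, A_6 (6T15) of order 360; the others are excluded. The observed types are precisely the cycle types that occur in S_4 (6T7). Each of the other remaining candidates has further cycle types, and by the Chebotarev density theorem the matching factorization patterns would occur for a proportion of primes equal to their share of the group: (C_3 x C_3) : C_4 (6T10) additionally contains elements of type 3+1+1+1 (4 of its 36 elements, about 11% of primes); A_6 (6T15) additionally contains elements of type 5+1, 3+1+1+1 (184 of its 360 elements, about 51% of primes). None of the 79 primes tested shows any such pattern (for each of these groups the chance of that is below 10^-4), which rules them out. Hence G = S_4 (6T7), of order 24.

S_4, S_4(6d), the S_4-action on 6 points inside A_6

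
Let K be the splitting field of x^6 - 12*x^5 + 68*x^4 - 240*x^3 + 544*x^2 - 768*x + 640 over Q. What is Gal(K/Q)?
The polynomial f is an irreducible sextic over Q, so G = Gal(f/Q) is one of the 16 transitive subgroups 6T1, ..., 6T16 of S_6. The discriminant of f is -201485505789952, which is not a perfect square, so G is not contained in A_6. The transitive groups of degree 6 not contained in A_6 are: C_6 (6T1, order 6), S_3 (6T2, order 6), D_6 (6T3, order 12), C_3 x S_3 (6T5, order 18), A_4 x C_2 (6T6, order 24), S_4 (6T8, order 24), S_3 x S_3 (6T9, order 36), S_4 x C_2 (6T11, order 48), (S_3 x S_3) : C_2 (6T13, order 72), PGL(2,5) (6T14, order 120), S_6 (6T16, order 720). By Dedekind's theorem, for a prime p not dividing disc(f) the degrees of the irreducible factors of f mod p form the cycle type of an element of G. Factoring f modulo the 29 such primes p <= 113 (skipping 2, which divides the discriminant), each new pattern first appears at: mod 3: f = (x^6 + 2x^4 + x^2 + 1), pattern 6; mod 5: f = (x)(x^2 + 4x + 1)(x^3 + 4x^2 + x + 2), pattern 3+2+1; mod 7: f = (x^2 + 5x + 3)(x^4 + 4x^3 + 3x^2 + 6x + 1), pattern 4+2; mod 17: f = (x^3 + 11x^2 + 16x + 8)(x^3 + 11x^2 + 16x + 12), pattern 3+3; mod 19: f = (x^2 + 2x + 2)(x^2 + 10x + 15)(x^2 + 14x + 15), pattern 2+2+2; mod 37: f = (x + 4)(x + 30)(x^2 + x + 23)(x^2 + 27x + 19), pattern 2+2+1+1; mod 41: f = (x + 5)(x + 35)(x + 36)(x^3 + 35x^2 + 16x + 7), pattern 3+1+1+1; mod 113: f = (x + 65)(x + 66)(x + 69)(x + 89)(x^2 + 38x + 106), pattern 2+1+1+1+1. No other pattern occurs in this range, so the set of observed cycle types is {6, 3+2+1, 4+2, 3+3, 2+2+2, 2+2+1+1, 3+1+1+1, 2+1+1+1+1}. The candidates containing elements of all these cycle types are (S_3 x S_3) : C_2 (6T13) of order 72, S_6 (6T16) of order 720; the others are excluded. The observed types are precisely the cycle types that occur in (S_3 x S_3) : C_2 (6T13) (apart from the identity). Each of the other remaining candidates has further cycle types, and by the Chebotarev density theorem the matching factorization patterns would occur for a proportion of primes equal to their share of the group: S_6 (6T16) additionally contains elements of type 5+1, 4+1+1 (234 of its 720 elements, about 32% of primes). None of the 29 primes tested shows any such pattern (for each of these groups the chance of that is below 10^-4), which rules them out. Hence G = (S_3 x S_3) : C_2 (6T13), of order 72.

(S_3 x S_3) : C_2, the group 6T13 of order 72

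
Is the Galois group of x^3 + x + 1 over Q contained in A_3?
No

The polynomial is irreducible of degree 3 over Q. Its discriminant is -31, which is not a perfect square. A Galois group lies in the alternating group exactly when the discriminant is a square in Q, so the Galois group (S_3) is not contained in A_3.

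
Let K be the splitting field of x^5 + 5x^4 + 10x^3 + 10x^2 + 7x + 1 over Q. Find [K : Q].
The degree of the splitting field over Q equals the order of the Galois group, so first determine the group. The polynomial f is an irreducible quintic over Q, so G = Gal(f/Q) is a transitive subgroup of S_5: one of C_5 (5T1, order 5), D_5 (5T2, order 10), F_20 (5T3, order 20), A_5 (5T4, order 60) or S_5 (5T5, order 120). The discriminant of f is 58192, which is not a perfect square, so G is not contained in A_5. The transitive groups of degree 5 not contained in A_5 are: F_20 (5T3, order 20), S_5 (5T5, order 120). By Dedekind's theorem, for a prime p not dividing disc(f) the degrees of the irreducible factors of f mod p form the cycle type of an element of G. Factoring f modulo the 5 such primes p <= 13 (skipping 2, which divides the discriminant), each new pattern first appears at: mod 3: f = (x^5 + 2x^4 + x^3 + x^2 + x + 1), pattern 5; mod 5: f = (x + 2)(x^4 + 3x^3 + 4x^2 + 2x + 3), pattern 4+1; mod 13: f = (x + 9)(x + 11)(x^3 + 11x^2 + 3x + 5), pattern 3+1+1. No other pattern occurs in this range, so the set of observed cycle types is {5, 4+1, 3+1+1}. Among the candidates above, the only group containing elements of all these cycle types is S_5 (5T5) — F_20 (5T3) lacks at least one of them. Hence G = S_5 (5T5), of order 120. The Galois group S_5 (5T5) has order 120, so the splitting field has degree 120 over Q.

120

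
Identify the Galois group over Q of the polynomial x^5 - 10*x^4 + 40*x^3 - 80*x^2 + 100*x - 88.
The polynomial f is an irreducible quintic over Q, so G = Gal(f/Q) is a transitive subgroup of S_5: one of C_5 (5T1, order 5), D_5 (5T2, order 10), F_20 (5T3, order 20), A_5 (5T4, order 60) or S_5 (5T5, order 120). The discriminant of f is 1024000000 = 32000^2, a perfect square, so G is contained in A_5. The transitive groups of degree 5 contained in A_5 are: C_5 (5T1, order 5), D_5 (5T2, order 10), A_5 (5T4, order 60). By Dedekind's theorem, for a prime p not dividing disc(f) the degrees of the irreducible factors of f mod p form the cycle type of an element of G. Factoring f modulo the 2 such primes p <= 7 (skipping 2, 5, which divide the discriminant), each new pattern first appears at: mod 3: f = (x^5 + 2x^4 + x^3 + x^2 + x + 2), pattern 5; mod 7: f = (x + 2)(x + 3)(x^3 + 6x^2 + 4x + 4), pattern 3+1+1. No other pattern occurs in this range, so the set of observed cycle types is {5, 3+1+1}. Among the candidates above, the only group containing elements of all these cycle types is A_5 (5T4) — each of C_5 (5T1), D_5 (5T2) lacks at least one of them. Hence G = A_5 (5T4), of order 60.

A_5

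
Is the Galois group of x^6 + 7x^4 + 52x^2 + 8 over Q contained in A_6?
No

The polynomial is irreducible of degree 6 over Q. Its discriminant is -77964682330112, which is not a perfect square. A Galois group lies in the alternating group exactly when the discriminant is a square in Q, so the Galois group (S_4 x C_2) is not contained in A_6.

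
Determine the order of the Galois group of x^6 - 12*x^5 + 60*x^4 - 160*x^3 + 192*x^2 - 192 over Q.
The degree of the splitting field over Q equals the order of the Galois group, so first determine the group. The polynomial f is an irreducible sextic over Q, so G = Gal(f/Q) is one of the 16 transitive subgroups 6T1, ..., 6T16 of S_6. The discriminant of f is 450868486864896 = 21233664^2, a perfect square, so G is contained in A_6. The transitive groups of degree 6 contained in A_6 are: A_4 (6T4, order 12), S_4 (6T7, order 24), (C_3 x C_3) : C_4 (6T10, order 36), PSL(2,5) (6T12, order 60), A_6 (6T15, order 360). By Dedekind's theorem, for a prime p not dividing disc(f) the degrees of the irreducible factors of f mod p form the cycle type of an element of G. Factoring f modulo the 33 such primes p <= 149 (skipping 2, 3, which divide the discriminant), each new pattern first appears at: mod 5: f = (x^3 + x^2 + x + 4)(x^3 + 2x^2 + 2x + 2), pattern 3+3; mod 17: f = (x + 2)(x + 11)(x^2 + 13x + 9)(x^2 + 13x + 15), pattern 2+2+1+1; mod 71: f = (x + 5)(x + 6)(x + 8)(x + 59)(x + 61)(x + 62), pattern 1+1+1+1+1+1. No other pattern occurs in this range, so the set of observed cycle types is {3+3, 2+2+1+1, 1+1+1+1+1+1}. The candidates containing elements of all these cycle types are A_4 (6T4) of order 12, S_4 (6T7) of order 24, (C_3 x C_3) : C_4 (6T10) of order 36, PSL(2,5) (6T12) of order 60, A_6 (6T15) of order 360; the others are excluded. The observed types are precisely the cycle types that occur in A_4 (6T4). Each of the other remaining candidates has further cycle types, and by the Chebotarev density theorem the matching factorization patterns would occur for a proportion of primes equal to their share of the group: S_4 (6T7) additionally contains elements of type 4+2 (6 of its 24 elements, about 25% of primes); (C_3 x C_3) : C_4 (6T10) additionally contains elements of type 4+2, 3+1+1+1 (22 of its 36 elements, about 61% of primes); PSL(2,5) (6T12) additionally contains elements of type 5+1 (24 of its 60 elements, about 40% of primes); A_6 (6T15) additionally contains elements of type 5+1, 4+2, 3+1+1+1 (274 of its 360 elements, about 76% of primes). None of the 33 primes tested shows any such pattern (for each of these groups the chance of that is below 10^-4), which rules them out. Hence G = A_4 (6T4), of order 12. The Galois group A_4 (6T4) has order 12, so the splitting field has degree 12 over Q.

12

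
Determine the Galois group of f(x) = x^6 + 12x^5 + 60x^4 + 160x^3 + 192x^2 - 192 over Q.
A_4

The polynomial f is an irreducible sextic over Q, so G = Gal(f/Q) is one of the 16 transitive subgroups 6T1, ..., 6T16 of S_6. The discriminant of f is 450868486864896 = 21233664^2, a perfect square, so G is contained in A_6. The transitive groups of degree 6 contained in A_6 are: A_4 (6T4, order 12), S_4 (6T7, order 24), (C_3 x C_3) : C_4 (6T10, order 36), PSL(2,5) (6T12, order 60), A_6 (6T15, order 360). By Dedekind's theorem, for a prime p not dividing disc(f) the degrees of the irreducible factors of f mod p form the cycle type of an element of G. Factoring f modulo the 33 such primes p <= 149 (skipping 2, 3, which divide the discriminant), each new pattern first appears at: mod 5: f = (x^3 + 3x^2 + 2x + 3)(x^3 + 4x^2 + x + 1), pattern 3+3; mod 17: f = (x + 6)(x + 15)(x^2 + 4x + 9)(x^2 + 4x + 15), pattern 2+2+1+1; mod 71: f = (x + 9)(x + 10)(x + 12)(x + 63)(x + 65)(x + 66), pattern 1+1+1+1+1+1. No other pattern occurs in this range, so the set of observed cycle types is {3+3, 2+2+1+1, 1+1+1+1+1+1}. The candidates containing elements of all these cycle types are A_4 (6T4) of order 12, S_4 (6T7) of order 24, (C_3 x C_3) : C_4 (6T10) of order 36, PSL(2,5) (6T12) of order 60, A_6 (6T15) of order 360; the others are excluded. The observed types are precisely the cycle types that occur in A_4 (6T4). Each of the other remaining candidates has further cycle types, and by the Chebotarev density theorem the matching factorization patterns would occur for a proportion of primes equal to their share of the group: S_4 (6T7) additionally contains elements of type 4+2 (6 of its 24 elements, about 25% of primes); (C_3 x C_3) : C_4 (6T10) additionally contains elements of type 4+2, 3+1+1+1 (22 of its 36 elements, about 61% of primes); PSL(2,5) (6T12) additionally contains elements of type 5+1 (24 of its 60 elements, about 40% of primes); A_6 (6T15) additionally contains elements of type 5+1, 4+2, 3+1+1+1 (274 of its 360 elements, about 76% of primes). None of the 33 primes tested shows any such pattern (for each of these groups the chance of that is below 10^-4), which rules them out. Hence G = A_4 (6T4), of order 12.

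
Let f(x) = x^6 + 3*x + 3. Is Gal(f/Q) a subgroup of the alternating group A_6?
No

The polynomial is irreducible of degree 6 over Q. Its discriminant is -9059283, which is not a perfect square. A Galois group lies in the alternating group exactly when the discriminant is a square in Q, so the Galois group ((S_3 x S_3) : C_2) is not contained in A_6.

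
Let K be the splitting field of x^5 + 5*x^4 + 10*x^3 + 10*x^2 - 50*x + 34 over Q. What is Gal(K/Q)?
A_5

The polynomial f is an irreducible quintic over Q, so G = Gal(f/Q) is a transitive subgroup of S_5: one of C_5 (5T1, order 5), D_5 (5T2, order 10), F_20 (5T3, order 20), A_5 (5T4, order 60) or S_5 (5T5, order 120). The discriminant of f is 58564000000 = 242000^2, a perfect square, so G is contained in A_5. The transitive groups of degree 5 contained in A_5 are: C_5 (5T1, order 5), D_5 (5T2, order 10), A_5 (5T4, order 60). By Dedekind's theorem, for a prime p not dividing disc(f) the degrees of the irreducible factors of f mod p form the cycle type of an element of G. Factoring f modulo the 3 such primes p <= 13 (skipping 2, 5, 11, which divide the discriminant), each new pattern first appears at: mod 3: f = (x^5 + 2x^4 + x^3 + x^2 + x + 1), pattern 5; mod 13: f = (x + 7)(x + 9)(x^3 + 2x^2 + 6x + 9), pattern 3+1+1. No other pattern occurs in this range, so the set of observed cycle types is {5, 3+1+1}. Among the candidates above, the only group containing elements of all these cycle types is A_5 (5T4) — each of C_5 (5T1), D_5 (5T2) lacks at least one of them. Hence G = A_5 (5T4), of order 60.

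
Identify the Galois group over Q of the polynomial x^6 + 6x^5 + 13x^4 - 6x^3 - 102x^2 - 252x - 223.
The polynomial f is an irreducible sextic over Q, so G = Gal(f/Q) is one of the 16 transitive subgroups 6T1, ..., 6T16 of S_6. The discriminant of f is 87452721811456 = 9351616^2, a perfect square, so G is contained in A_6. The transitive groups of degree 6 contained in A_6 are: A_4 (6T4, order 12), S_4 (6T7, order 24), (C_3 x C_3) : C_4 (6T10, order 36), PSL(2,5) (6T12, order 60), A_6 (6T15, order 360). By Dedekind's theorem, for a prime p not dividing disc(f) the degrees of the irreducible factors of f mod p form the cycle type of an element of G. Factoring f modulo the 79 such primes p <= 419 (skipping 2, 23, which divide the discriminant), each new pattern first appears at: mod 3: f = (x^3 + x^2 + x + 2)(x^3 + 2x^2 + x + 1), pattern 3+3; mod 5: f = (x^2 + 3x + 3)(x^4 + 3x^3 + x^2 + 2x + 4), pattern 4+2; mod 19: f = (x + 4)(x + 5)(x^2 + 7x + 2)(x^2 + 9x + 12), pattern 2+2+1+1; mod 223: f = (x)(x + 5)(x + 94)(x + 159)(x + 206)(x + 211), pattern 1+1+1+1+1+1. No other pattern occurs in this range, so the set of observed cycle types is {3+3, 4+2, 2+2+1+1, 1+1+1+1+1+1}. The candidates containing elements of all these cycle types are S_4 (6T7) of order 24, (C_3 x C_3) : C_4 (6T10) of order 36, A_6 (6T15) of order 360; the others are excluded. The observed types are precisely the cycle types that occur in S_4 (6T7). Each of the other remaining candidates has further cycle types, and by the Chebotarev density theorem the matching factorization patterns would occur for a proportion of primes equal to their share of the group: (C_3 x C_3) : C_4 (6T10) additionally contains elements of type 3+1+1+1 (4 of its 36 elements, about 11% of primes); A_6 (6T15) additionally contains elements of type 5+1, 3+1+1+1 (184 of its 360 elements, about 51% of primes). None of the 79 primes tested shows any such pattern (for each of these groups the chance of that is below 10^-4), which rules them out. Hence G = S_4 (6T7), of order 24.

S_4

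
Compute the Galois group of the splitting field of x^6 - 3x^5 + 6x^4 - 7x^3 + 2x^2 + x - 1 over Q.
6T8: S_4

The polynomial f is an irreducible sextic over Q, so G = Gal(f/Q) is one of the 16 transitive subgroups 6T1, ..., 6T16 of S_6. The discriminant of f is 810448, which is not a perfect square, so G is not contained in A_6. The transitive groups of degree 6 not contained in A_6 are: C_6 (6T1, order 6), S_3 (6T2, order 6), D_6 (6T3, order 12), C_3 x S_3 (6T5, order 18), A_4 x C_2 (6T6, order 24), S_4 (6T8, order 24), S_3 x S_3 (6T9, order 36), S_4 x C_2 (6T11, order 48), (S_3 x S_3) : C_2 (6T13, order 72), PGL(2,5) (6T14, order 120), S_6 (6T16, order 720). By Dedekind's theorem, for a prime p not dividing disc(f) the degrees of the irreducible factors of f mod p form the cycle type of an element of G. Factoring f modulo the 22 such primes p <= 89 (skipping 2, 37, which divide the discriminant), each new pattern first appears at: mod 3: f = (x^3 + x^2 + x + 2)(x^3 + 2x^2 + 1), pattern 3+3; mod 5: f = (x^2 + 3)(x^2 + 3x + 4)(x^2 + 4x + 2), pattern 2+2+2; mod 17: f = (x + 1)(x + 15)(x^4 + 15x^3 + 6x^2 + 12x + 9), pattern 4+1+1; mod 67: f = (x + 4)(x + 62)(x^2 + 66x + 40)(x^2 + 66x + 50), pattern 2+2+1+1. No other pattern occurs in this range, so the set of observed cycle types is {3+3, 2+2+2, 4+1+1, 2+2+1+1}. The candidates containing elements of all these cycle types are S_4 (6T8) of order 24, S_4 x C_2 (6T11) of order 48, PGL(2,5) (6T14) of order 120, S_6 (6T16) of order 720; the others are excluded. The observed types are precisely the cycle types that occur in S_4 (6T8) (apart from the identity). Each of the other remaining candidates has further cycle types, and by the Chebotarev density theorem the matching factorization patterns would occur for a proportion of primes equal to their share of the group: S_4 x C_2 (6T11) additionally contains elements of type 6, 4+2, 2+1+1+1+1 (17 of its 48 elements, about 35% of primes); PGL(2,5) (6T14) additionally contains elements of type 6, 5+1 (44 of its 120 elements, about 37% of primes); S_6 (6T16) additionally contains elements of type 6, 5+1, 4+2, 3+2+1, 3+1+1+1, 2+1+1+1+1 (529 of its 720 elements, about 73% of primes). None of the 22 primes tested shows any such pattern (for each of these groups the chance of that is below 10^-4), which rules them out. Hence G = S_4 (6T8), of order 24.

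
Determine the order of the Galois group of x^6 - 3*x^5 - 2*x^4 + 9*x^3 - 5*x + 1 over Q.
The degree of the splitting field over Q equals the order of the Galois group, so first determine the group. The polynomial f is an irreducible sextic over Q, so G = Gal(f/Q) is one of the 16 transitive subgroups 6T1, ..., 6T16 of S_6. The discriminant of f is 810448, which is not a perfect square, so G is not contained in A_6. The transitive groups of degree 6 not contained in A_6 are: C_6 (6T1, order 6), S_3 (6T2, order 6), D_6 (6T3, order 12), C_3 x S_3 (6T5, order 18), A_4 x C_2 (6T6, order 24), S_4 (6T8, order 24), S_3 x S_3 (6T9, order 36), S_4 x C_2 (6T11, order 48), (S_3 x S_3) : C_2 (6T13, order 72), PGL(2,5) (6T14, order 120), S_6 (6T16, order 720). By Dedekind's theorem, for a prime p not dividing disc(f) the degrees of the irreducible factors of f mod p form the cycle type of an element of G. Factoring f modulo the 23 such primes p <= 97 (skipping 2, 37, which divide the discriminant), each new pattern first appears at: mod 3: f = (x^3 + x^2 + 2)(x^3 + 2x^2 + 2x + 2), pattern 3+3; mod 5: f = (x^2 + 2)(x^2 + 3x + 3)(x^2 + 4x + 1), pattern 2+2+2; mod 67: f = (x + 2)(x + 18)(x + 30)(x + 36)(x + 48)(x + 64), pattern 1+1+1+1+1+1. No other pattern occurs in this range, so the set of observed cycle types is {3+3, 2+2+2, 1+1+1+1+1+1}. The candidates containing elements of all these cycle types are C_6 (6T1) of order 6, S_3 (6T2) of order 6, D_6 (6T3) of order 12, C_3 x S_3 (6T5) of order 18, A_4 x C_2 (6T6) of order 24, S_4 (6T8) of order 24, S_3 x S_3 (6T9) of order 36, S_4 x C_2 (6T11) of order 48, (S_3 x S_3) : C_2 (6T13) of order 72, PGL(2,5) (6T14) of order 120, S_6 (6T16) of order 720; the others are excluded. The observed types are precisely the cycle types that occur in S_3 (6T2). Each of the other remaining candidates has further cycle types, and by the Chebotarev density theorem the matching factorization patterns would occur for a proportion of primes equal to their share of the group: C_6 (6T1) additionally contains elements of type 6 (2 of its 6 elements, about 33% of primes); D_6 (6T3) additionally contains elements of type 6, 2+2+1+1 (5 of its 12 elements, about 42% of primes); C_3 x S_3 (6T5) additionally contains elements of type 6, 3+1+1+1 (10 of its 18 elements, about 56% of primes); A_4 x C_2 (6T6) additionally contains elements of type 6, 2+2+1+1, 2+1+1+1+1 (14 of its 24 elements, about 58% of primes); S_4 (6T8) additionally contains elements of type 4+1+1, 2+2+1+1 (9 of its 24 elements, about 38% of primes); S_3 x S_3 (6T9) additionally contains elements of type 6, 3+1+1+1, 2+2+1+1 (25 of its 36 elements, about 69% of primes); S_4 x C_2 (6T11) additionally contains elements of type 6, 4+2, 4+1+1, 2+2+1+1, 2+1+1+1+1 (32 of its 48 elements, about 67% of primes); (S_3 x S_3) : C_2 (6T13) additionally contains elements of type 6, 4+2, 3+2+1, 3+1+1+1, 2+2+1+1, 2+1+1+1+1 (61 of its 72 elements, about 85% of primes); PGL(2,5) (6T14) additionally contains elements of type 6, 5+1, 4+1+1, 2+2+1+1 (89 of its 120 elements, about 74% of primes); S_6 (6T16) additionally contains elements of type 6, 5+1, 4+2, 4+1+1, 3+2+1, 3+1+1+1, 2+2+1+1, 2+1+1+1+1 (664 of its 720 elements, about 92% of primes). None of the 23 primes tested shows any such pattern (for each of these groups the chance of that is below 10^-4), which rules them out. Hence G = S_3 (6T2), of order 6. The Galois group S_3 (6T2) has order 6, so the splitting field has degree 6 over Q.

6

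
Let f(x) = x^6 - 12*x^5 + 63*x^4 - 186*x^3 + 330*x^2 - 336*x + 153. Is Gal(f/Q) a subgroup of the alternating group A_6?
The polynomial is irreducible of degree 6 over Q. Its discriminant is -16003008, which is not a perfect square. A Galois group lies in the alternating group exactly when the discriminant is a square in Q, so the Galois group (PGL(2,5)) is not contained in A_6.

No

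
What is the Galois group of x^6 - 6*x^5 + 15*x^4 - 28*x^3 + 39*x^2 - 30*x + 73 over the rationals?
C_6 (order 6)

The polynomial f is an irreducible sextic over Q, so G = Gal(f/Q) is one of the 16 transitive subgroups 6T1, ..., 6T16 of S_6. The discriminant of f is -21134460321792, which is not a perfect square, so G is not contained in A_6. The transitive groups of degree 6 not contained in A_6 are: C_6 (6T1, order 6), S_3 (6T2, order 6), D_6 (6T3, order 12), C_3 x S_3 (6T5, order 18), A_4 x C_2 (6T6, order 24), S_4 (6T8, order 24), S_3 x S_3 (6T9, order 36), S_4 x C_2 (6T11, order 48), (S_3 x S_3) : C_2 (6T13, order 72), PGL(2,5) (6T14, order 120), S_6 (6T16, order 720). By Dedekind's theorem, for a prime p not dividing disc(f) the degrees of the irreducible factors of f mod p form the cycle type of an element of G. Factoring f modulo the 37 such primes p <= 167 (skipping 2, 3, which divide the discriminant), each new pattern first appears at: mod 5: f = (x^6 + 4x^5 + 2x^3 + 4x^2 + 3), pattern 6; mod 7: f = (x^3 + 4x^2 + 3x + 1)(x^3 + 4x^2 + 3x + 3), pattern 3+3; mod 17: f = (x^2 + 7x + 13)(x^2 + 9x + 11)(x^2 + 12x + 8), pattern 2+2+2; mod 19: f = (x + 7)(x + 9)(x + 11)(x + 12)(x + 14)(x + 17), pattern 1+1+1+1+1+1. No other pattern occurs in this range, so the set of observed cycle types is {6, 3+3, 2+2+2, 1+1+1+1+1+1}. The candidates containing elements of all these cycle types are C_6 (6T1) of order 6, D_6 (6T3) of order 12, C_3 x S_3 (6T5) of order 18, A_4 x C_2 (6T6) of order 24, S_3 x S_3 (6T9) of order 36, S_4 x C_2 (6T11) of order 48, (S_3 x S_3) : C_2 (6T13) of order 72, PGL(2,5) (6T14) of order 120, S_6 (6T16) of order 720; the others are excluded. The observed types are precisely the cycle types that occur in C_6 (6T1). Each of the other remaining candidates has further cycle types, and by the Chebotarev density theorem the matching factorization patterns would occur for a proportion of primes equal to their share of the group: D_6 (6T3) additionally contains elements of type 2+2+1+1 (3 of its 12 elements, about 25% of primes); C_3 x S_3 (6T5) additionally contains elements of type 3+1+1+1 (4 of its 18 elements, about 22% of primes); A_4 x C_2 (6T6) additionally contains elements of type 2+2+1+1, 2+1+1+1+1 (6 of its 24 elements, about 25% of primes); S_3 x S_3 (6T9) additionally contains elements of type 3+1+1+1, 2+2+1+1 (13 of its 36 elements, about 36% of primes); S_4 x C_2 (6T11) additionally contains elements of type 4+2, 4+1+1, 2+2+1+1, 2+1+1+1+1 (24 of its 48 elements, about 50% of primes); (S_3 x S_3) : C_2 (6T13) additionally contains elements of type 4+2, 3+2+1, 3+1+1+1, 2+2+1+1, 2+1+1+1+1 (49 of its 72 elements, about 68% of primes); PGL(2,5) (6T14) additionally contains elements of type 5+1, 4+1+1, 2+2+1+1 (69 of its 120 elements, about 58% of primes); S_6 (6T16) additionally contains elements of type 5+1, 4+2, 4+1+1, 3+2+1, 3+1+1+1, 2+2+1+1, 2+1+1+1+1 (544 of its 720 elements, about 76% of primes). None of the 37 primes tested shows any such pattern (for each of these groups the chance of that is below 10^-4), which rules them out. Hence G = C_6 (6T1), of order 6.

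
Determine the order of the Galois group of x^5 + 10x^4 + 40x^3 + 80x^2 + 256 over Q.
10

The degree of the splitting field over Q equals the order of the Galois group, so first determine the group. The polynomial f is an irreducible quintic over Q, so G = Gal(f/Q) is a transitive subgroup of S_5: one of C_5 (5T1, order 5), D_5 (5T2, order 10), F_20 (5T3, order 20), A_5 (5T4, order 60) or S_5 (5T5, order 120). The discriminant of f is 67108864000000 = 8192000^2, a perfect square, so G is contained in A_5. The transitive groups of degree 5 contained in A_5 are: C_5 (5T1, order 5), D_5 (5T2, order 10), A_5 (5T4, order 60). By Dedekind's theorem, for a prime p not dividing disc(f) the degrees of the irreducible factors of f mod p form the cycle type of an element of G. Factoring f modulo the 23 such primes p <= 97 (skipping 2, 5, which divide the discriminant), each new pattern first appears at: mod 3: f = (x + 2)(x^2 + 1)(x^2 + 2x + 2), pattern 2+2+1; mod 7: f = (x^5 + 3x^4 + 5x^3 + 3x^2 + 4), pattern 5. No other pattern occurs in this range, so the set of observed cycle types is {2+2+1, 5}. The candidates containing elements of all these cycle types are D_5 (5T2) of order 10, A_5 (5T4) of order 60; the others are excluded. The observed types are precisely the cycle types that occur in D_5 (5T2) (apart from the identity). Each of the other remaining candidates has further cycle types, and by the Chebotarev density theorem the matching factorization patterns would occur for a proportion of primes equal to their share of the group: A_5 (5T4) additionally contains elements of type 3+1+1 (20 of its 60 elements, about 33% of primes). None of the 23 primes tested shows any such pattern (for each of these groups the chance of that is below 10^-4), which rules them out. Hence G = D_5 (5T2), of order 10. The Galois group D_5 (5T2) has order 10, so the splitting field has degree 10 over Q.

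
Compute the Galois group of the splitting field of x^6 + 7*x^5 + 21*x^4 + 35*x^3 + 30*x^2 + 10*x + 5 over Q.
The polynomial f is an irreducible sextic over Q, so G = Gal(f/Q) is one of the 16 transitive subgroups 6T1, ..., 6T16 of S_6. The discriminant of f is 525625 = 725^2, a perfect square, so G is contained in A_6. The transitive groups of degree 6 contained in A_6 are: A_4 (6T4, order 12), S_4 (6T7, order 24), (C_3 x C_3) : C_4 (6T10, order 36), PSL(2,5) (6T12, order 60), A_6 (6T15, order 360). By Dedekind's theorem, for a prime p not dividing disc(f) the degrees of the irreducible factors of f mod p form the cycle type of an element of G. Factoring f modulo the 19 such primes p <= 73 (skipping 5, 29, which divide the discriminant), each new pattern first appears at: mod 2: f = (x^2 + x + 1)(x^4 + x + 1), pattern 4+2; mod 11: f = (x^3 + 2x + 2)(x^3 + 7x^2 + 8x + 8), pattern 3+3; mod 19: f = (x + 12)(x + 13)(x^2 + 6x + 10)(x^2 + 14x + 12), pattern 2+2+1+1; mod 61: f = (x + 29)(x + 36)(x + 43)(x^3 + 21x^2 + 14x + 14), pattern 3+1+1+1. No other pattern occurs in this range, so the set of observed cycle types is {4+2, 3+3, 2+2+1+1, 3+1+1+1}. The candidates containing elements of all these cycle types are (C_3 x C_3) : C_4 (6T10) of order 36, A_6 (6T15) of order 360; the others are excluded. The observed types are precisely the cycle types that occur in (C_3 x C_3) : C_4 (6T10) (apart from the identity). Each of the other remaining candidates has further cycle types, and by the Chebotarev density theorem the matching factorization patterns would occur for a proportion of primes equal to their share of the group: A_6 (6T15) additionally contains elements of type 5+1 (144 of its 360 elements, about 40% of primes). None of the 19 primes tested shows any such pattern (for each of these groups the chance of that is below 10^-4), which rules them out. Hence G = (C_3 x C_3) : C_4 (6T10), of order 36.

6T10: (C_3 x C_3) : C_4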